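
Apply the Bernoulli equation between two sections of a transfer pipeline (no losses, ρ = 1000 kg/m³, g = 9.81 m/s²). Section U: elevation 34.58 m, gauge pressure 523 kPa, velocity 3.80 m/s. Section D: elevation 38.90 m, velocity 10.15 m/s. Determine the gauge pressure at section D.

P₂ ≈ 436 kPa

Pressure head at U: ψ₁ = P₁/(ρg) = 523×1000 / (1000 × 9.81) = 53.31 m.
Velocity heads: v₁²/2g = 3.80²/19.62 = 0.736 m; v₂²/2g = 10.15²/19.62 = 5.251 m.
Total head H = z₁ + ψ₁ + v₁²/2g = 34.58 + 53.31 + 0.736 = 88.63 m.
ψ₂ = H − z₂ − v₂²/2g = 88.63 − 38.90 − 5.251 = 44.48 m.
P₂ = ρgψ₂ = 1000 × 9.81 × 44.48 ≈ 436 kPa.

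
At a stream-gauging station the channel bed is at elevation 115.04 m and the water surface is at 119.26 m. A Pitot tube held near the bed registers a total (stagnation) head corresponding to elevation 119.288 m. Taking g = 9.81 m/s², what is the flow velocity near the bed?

Near the bed, under hydrostatic conditions, the piezometric head (z + ψ) equals the free-surface elevation, 119.26 m.
Velocity head = total − piezometric = 119.288 − 119.26 = 0.028 m.
v = √(2g·h_v) = √(2 × 9.81 × 0.028) = 0.741 m/s.

v ≈ 0.741 m/s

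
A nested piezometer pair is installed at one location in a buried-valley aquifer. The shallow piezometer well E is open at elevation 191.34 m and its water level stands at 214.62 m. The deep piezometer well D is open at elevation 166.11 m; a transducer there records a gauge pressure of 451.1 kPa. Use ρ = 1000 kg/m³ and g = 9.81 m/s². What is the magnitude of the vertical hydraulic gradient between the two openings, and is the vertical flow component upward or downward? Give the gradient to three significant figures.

Total head at well E: h = 214.62 m (water level in the standpipe).
Pressure head at well D: ψ = P/(ρg) = 451.1×1000 / (1000 × 9.81) = 45.98 m.
Total head at well D: h = z + ψ = 166.11 + 45.98 = 212.09 m.
Δh = h(well E) − h(well D) = 214.62 − 212.09 = 2.53 m.
Vertical separation Δz = 191.34 − 166.11 = 25.23 m.
|i_v| = |Δh| / Δz = 2.53 / 25.23 = 0.100.
Head is higher in the shallow piezometer, so vertical flow is downward (recharge condition).

|i_v| ≈ 0.100; vertical flow is downward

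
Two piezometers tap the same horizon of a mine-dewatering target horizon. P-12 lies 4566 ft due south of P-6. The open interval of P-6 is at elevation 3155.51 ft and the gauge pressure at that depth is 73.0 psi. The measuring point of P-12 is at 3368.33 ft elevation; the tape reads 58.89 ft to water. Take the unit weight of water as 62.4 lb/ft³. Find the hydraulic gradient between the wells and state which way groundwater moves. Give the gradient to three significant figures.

Pressure head at P-6: ψ = 144·P/γ = 144 × 73.0 / 62.4 = 168.46 ft.
Total head at P-6: h = z + ψ = 3155.51 + 168.46 = 3323.97 ft.
Total head at P-12: h = 3368.33 − 58.89 = 3309.44 ft.
Head difference: h(P-6) − h(P-12) = 3323.97 − 3309.44 = 14.53 ft.
Hydraulic gradient: i = |Δh| / L = 14.53 / 4566 = 0.00318.
Flow is from higher to lower head: from P-6 toward P-12, i.e. toward the south.

i ≈ 0.00318; groundwater flows toward the south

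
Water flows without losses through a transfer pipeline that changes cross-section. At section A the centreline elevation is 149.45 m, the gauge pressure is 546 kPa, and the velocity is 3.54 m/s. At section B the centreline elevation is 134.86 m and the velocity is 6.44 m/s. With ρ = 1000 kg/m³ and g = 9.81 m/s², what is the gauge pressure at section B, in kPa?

P₂ ≈ 675 kPa

Pressure head at A: ψ₁ = P₁/(ρg) = 546×1000 / (1000 × 9.81) = 55.66 m.
Velocity heads: v₁²/2g = 3.54²/19.62 = 0.639 m; v₂²/2g = 6.44²/19.62 = 2.114 m.
Total head H = z₁ + ψ₁ + v₁²/2g = 149.45 + 55.66 + 0.639 = 205.75 m.
ψ₂ = H − z₂ − v₂²/2g = 205.75 − 134.86 − 2.114 = 68.78 m.
P₂ = ρgψ₂ = 1000 × 9.81 × 68.78 ≈ 675 kPa.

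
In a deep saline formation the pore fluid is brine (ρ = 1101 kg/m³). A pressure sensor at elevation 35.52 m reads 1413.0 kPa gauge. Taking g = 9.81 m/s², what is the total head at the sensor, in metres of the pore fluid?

h ≈ 166.34 m

ψ = P/(ρg) = 1413.0×1000 / (1101 × 9.81) = 130.82 m.
h = z + ψ = 35.52 + 130.82 = 166.34 m.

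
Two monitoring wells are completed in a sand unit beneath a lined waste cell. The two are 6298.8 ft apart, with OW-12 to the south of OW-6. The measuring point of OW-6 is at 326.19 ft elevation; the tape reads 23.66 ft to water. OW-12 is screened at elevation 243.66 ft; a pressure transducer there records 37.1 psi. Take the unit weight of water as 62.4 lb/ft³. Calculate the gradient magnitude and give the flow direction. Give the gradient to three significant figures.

Total head at OW-6: h = 326.19 − 23.66 = 302.53 ft.
Pressure head at OW-12: ψ = 144·P/γ = 144 × 37.1 / 62.4 = 85.62 ft.
Total head at OW-12: h = z + ψ = 243.66 + 85.62 = 329.28 ft.
Head difference: h(OW-6) − h(OW-12) = 302.53 − 329.28 = -26.75 ft.
Hydraulic gradient: i = |Δh| / L = 26.75 / 6298.8 = 0.00425.
Flow is from higher to lower head: from OW-12 toward OW-6, i.e. toward the north.

i ≈ 0.00425; groundwater flows toward the north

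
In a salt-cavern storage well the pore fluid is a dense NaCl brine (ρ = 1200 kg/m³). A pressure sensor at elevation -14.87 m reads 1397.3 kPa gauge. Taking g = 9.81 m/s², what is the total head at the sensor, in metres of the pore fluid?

h ≈ 103.83 m

ψ = P/(ρg) = 1397.3×1000 / (1200 × 9.81) = 118.70 m.
h = z + ψ = -14.87 + 118.70 = 103.83 m.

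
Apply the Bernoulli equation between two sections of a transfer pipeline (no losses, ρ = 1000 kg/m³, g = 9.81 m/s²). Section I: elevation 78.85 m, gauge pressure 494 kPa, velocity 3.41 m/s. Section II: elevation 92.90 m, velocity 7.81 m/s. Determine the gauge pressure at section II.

Pressure head at I: ψ₁ = P₁/(ρg) = 494×1000 / (1000 × 9.81) = 50.36 m.
Velocity heads: v₁²/2g = 3.41²/19.62 = 0.593 m; v₂²/2g = 7.81²/19.62 = 3.109 m.
Total head H = z₁ + ψ₁ + v₁²/2g = 78.85 + 50.36 + 0.593 = 129.80 m.
ψ₂ = H − z₂ − v₂²/2g = 129.80 − 92.90 − 3.109 = 33.79 m.
P₂ = ρgψ₂ = 1000 × 9.81 × 33.79 ≈ 331 kPa.

P₂ ≈ 331 kPa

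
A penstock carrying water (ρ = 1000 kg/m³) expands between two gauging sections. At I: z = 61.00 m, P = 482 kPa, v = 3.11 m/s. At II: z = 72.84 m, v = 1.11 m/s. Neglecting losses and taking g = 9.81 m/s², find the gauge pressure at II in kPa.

Pressure head at I: ψ₁ = P₁/(ρg) = 482×1000 / (1000 × 9.81) = 49.13 m.
Velocity heads: v₁²/2g = 3.11²/19.62 = 0.493 m; v₂²/2g = 1.11²/19.62 = 0.063 m.
Total head H = z₁ + ψ₁ + v₁²/2g = 61.00 + 49.13 + 0.493 = 110.62 m.
ψ₂ = H − z₂ − v₂²/2g = 110.62 − 72.84 − 0.063 = 37.72 m.
P₂ = ρgψ₂ = 1000 × 9.81 × 37.72 ≈ 370 kPa.

P₂ ≈ 370 kPa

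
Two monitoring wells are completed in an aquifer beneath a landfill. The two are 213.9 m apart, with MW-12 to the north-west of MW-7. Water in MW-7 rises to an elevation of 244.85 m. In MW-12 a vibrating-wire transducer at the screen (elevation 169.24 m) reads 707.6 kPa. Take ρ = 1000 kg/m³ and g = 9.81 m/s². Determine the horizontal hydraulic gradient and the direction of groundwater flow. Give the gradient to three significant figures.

Total head at MW-7: h = 244.85 m (water level in the piezometer is the total head).
Pressure head at MW-12: ψ = P/(ρg) = 707.6×1000 / (1000 × 9.81) = 72.13 m.
Total head at MW-12: h = z + ψ = 169.24 + 72.13 = 241.37 m.
Head difference: h(MW-7) − h(MW-12) = 244.85 − 241.37 = 3.48 m.
Hydraulic gradient: i = |Δh| / L = 3.48 / 213.9 = 0.0163.
Flow is from higher to lower head: from MW-7 toward MW-12, i.e. toward the north-west.

i ≈ 0.0163; groundwater flows toward the north-west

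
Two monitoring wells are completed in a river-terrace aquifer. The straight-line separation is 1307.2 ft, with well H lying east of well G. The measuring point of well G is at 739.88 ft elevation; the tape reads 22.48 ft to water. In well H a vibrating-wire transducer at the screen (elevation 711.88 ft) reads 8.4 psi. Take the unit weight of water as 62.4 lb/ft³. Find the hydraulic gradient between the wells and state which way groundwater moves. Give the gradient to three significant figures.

i ≈ 0.0106; groundwater flows toward the west

Total head at well G: h = 739.88 − 22.48 = 717.40 ft.
Pressure head at well H: ψ = 144·P/γ = 144 × 8.4 / 62.4 = 19.38 ft.
Total head at well H: h = z + ψ = 711.88 + 19.38 = 731.26 ft.
Head difference: h(well G) − h(well H) = 717.40 − 731.26 = -13.86 ft.
Hydraulic gradient: i = |Δh| / L = 13.86 / 1307.2 = 0.0106.
Flow is from higher to lower head: from well H toward well G, i.e. toward the west.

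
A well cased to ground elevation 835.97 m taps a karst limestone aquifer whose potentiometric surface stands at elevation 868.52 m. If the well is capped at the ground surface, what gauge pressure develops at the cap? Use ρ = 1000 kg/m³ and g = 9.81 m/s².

Head above the cap: Δh = 868.52 − 835.97 = 32.55 m.
P = ρgΔh = 1000 × 9.81 × 32.55 = 319316 Pa ≈ 319 kPa.

P ≈ 319 kPa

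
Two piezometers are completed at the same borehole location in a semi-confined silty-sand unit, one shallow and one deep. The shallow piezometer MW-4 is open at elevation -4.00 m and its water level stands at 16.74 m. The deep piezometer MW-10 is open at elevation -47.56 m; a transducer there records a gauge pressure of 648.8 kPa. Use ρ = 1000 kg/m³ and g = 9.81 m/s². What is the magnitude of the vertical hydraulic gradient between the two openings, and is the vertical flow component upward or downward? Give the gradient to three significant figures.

|i_v| ≈ 0.0422; vertical flow is upward

Total head at MW-4: h = 16.74 m (water level in the standpipe).
Pressure head at MW-10: ψ = P/(ρg) = 648.8×1000 / (1000 × 9.81) = 66.14 m.
Total head at MW-10: h = z + ψ = -47.56 + 66.14 = 18.58 m.
Δh = h(MW-4) − h(MW-10) = 16.74 − 18.58 = -1.84 m.
Vertical separation Δz = -4.00 − (-47.56) = 43.56 m.
|i_v| = |Δh| / Δz = 1.84 / 43.56 = 0.0422.
Head is higher in the deep piezometer, so vertical flow is upward (discharge condition).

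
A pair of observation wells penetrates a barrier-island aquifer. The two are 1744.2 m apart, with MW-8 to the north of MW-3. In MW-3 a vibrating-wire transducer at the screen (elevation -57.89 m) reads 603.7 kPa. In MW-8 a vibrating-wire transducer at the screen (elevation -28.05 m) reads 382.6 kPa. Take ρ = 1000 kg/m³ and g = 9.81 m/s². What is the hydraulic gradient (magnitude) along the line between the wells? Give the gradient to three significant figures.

Pressure head at MW-3: ψ = P/(ρg) = 603.7×1000 / (1000 × 9.81) = 61.54 m.
Total head at MW-3: h = z + ψ = -57.89 + 61.54 = 3.65 m.
Pressure head at MW-8: ψ = P/(ρg) = 382.6×1000 / (1000 × 9.81) = 39.00 m.
Total head at MW-8: h = z + ψ = -28.05 + 39.00 = 10.95 m.
Head difference: h(MW-3) − h(MW-8) = 3.65 − 10.95 = -7.30 m.
Hydraulic gradient: i = |Δh| / L = 7.30 / 1744.2 = 0.00419.

i ≈ 0.00419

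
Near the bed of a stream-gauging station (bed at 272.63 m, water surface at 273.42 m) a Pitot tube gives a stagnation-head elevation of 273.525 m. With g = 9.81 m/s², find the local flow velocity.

v ≈ 1.44 m/s

Near the bed, under hydrostatic conditions, the piezometric head (z + ψ) equals the free-surface elevation, 273.42 m.
Velocity head = total − piezometric = 273.525 − 273.42 = 0.105 m.
v = √(2g·h_v) = √(2 × 9.81 × 0.105) = 1.44 m/s.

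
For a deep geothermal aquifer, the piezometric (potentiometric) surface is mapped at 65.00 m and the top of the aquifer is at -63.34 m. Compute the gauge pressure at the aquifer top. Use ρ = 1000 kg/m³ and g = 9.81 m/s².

P ≈ 1260 kPa

Pressure head at the aquifer top: ψ = h − z = 65.00 − (-63.34) = 128.34 m.
P = ρgψ = 1000 × 9.81 × 128.34 = 1259015 Pa ≈ 1260 kPa.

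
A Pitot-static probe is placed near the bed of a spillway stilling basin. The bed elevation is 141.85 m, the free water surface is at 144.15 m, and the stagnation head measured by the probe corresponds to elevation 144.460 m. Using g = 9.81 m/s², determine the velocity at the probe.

Near the bed, under hydrostatic conditions, the piezometric head (z + ψ) equals the free-surface elevation, 144.15 m.
Velocity head = total − piezometric = 144.460 − 144.15 = 0.310 m.
v = √(2g·h_v) = √(2 × 9.81 × 0.310) = 2.47 m/s.

v ≈ 2.47 m/s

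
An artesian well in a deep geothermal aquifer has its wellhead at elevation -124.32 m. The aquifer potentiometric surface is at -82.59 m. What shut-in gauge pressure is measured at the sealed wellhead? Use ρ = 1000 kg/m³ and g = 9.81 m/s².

Head above the cap: Δh = -82.59 − (-124.32) = 41.73 m.
P = ρgΔh = 1000 × 9.81 × 41.73 = 409371 Pa ≈ 409 kPa.

P ≈ 409 kPa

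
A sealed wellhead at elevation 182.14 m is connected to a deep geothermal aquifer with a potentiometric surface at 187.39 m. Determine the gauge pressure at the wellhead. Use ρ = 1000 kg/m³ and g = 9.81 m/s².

Head above the cap: Δh = 187.39 − 182.14 = 5.25 m.
P = ρgΔh = 1000 × 9.81 × 5.25 = 51502 Pa ≈ 51.5 kPa.

P ≈ 51.5 kPa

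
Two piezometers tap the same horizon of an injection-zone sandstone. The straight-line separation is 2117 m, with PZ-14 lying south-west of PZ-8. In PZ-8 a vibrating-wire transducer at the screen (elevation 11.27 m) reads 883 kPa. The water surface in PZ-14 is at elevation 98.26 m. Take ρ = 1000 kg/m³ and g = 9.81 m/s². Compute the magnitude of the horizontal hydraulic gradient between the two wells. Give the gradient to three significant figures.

Pressure head at PZ-8: ψ = P/(ρg) = 883×1000 / (1000 × 9.81) = 90.01 m.
Total head at PZ-8: h = z + ψ = 11.27 + 90.01 = 101.28 m.
Total head at PZ-14: h = 98.26 m (water level in the piezometer is the total head).
Head difference: h(PZ-8) − h(PZ-14) = 101.28 − 98.26 = 3.02 m.
Hydraulic gradient: i = |Δh| / L = 3.02 / 2117 = 0.00143.

i ≈ 0.00143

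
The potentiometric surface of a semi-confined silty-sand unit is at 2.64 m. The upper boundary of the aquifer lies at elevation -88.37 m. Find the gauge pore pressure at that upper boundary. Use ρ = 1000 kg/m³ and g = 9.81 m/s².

P ≈ 893 kPa

Pressure head at the aquifer top: ψ = h − z = 2.64 − (-88.37) = 91.01 m.
P = ρgψ = 1000 × 9.81 × 91.01 = 892808 Pa ≈ 893 kPa.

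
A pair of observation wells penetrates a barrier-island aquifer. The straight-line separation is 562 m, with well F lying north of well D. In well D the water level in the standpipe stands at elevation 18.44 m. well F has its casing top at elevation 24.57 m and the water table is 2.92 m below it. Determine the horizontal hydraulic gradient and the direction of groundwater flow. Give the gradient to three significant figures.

i ≈ 0.00571; groundwater flows toward the south

Total head at well D: h = 18.44 m (water level in the piezometer is the total head).
Total head at well F: h = 24.57 − 2.92 = 21.65 m.
Head difference: h(well D) − h(well F) = 18.44 − 21.65 = -3.21 m.
Hydraulic gradient: i = |Δh| / L = 3.21 / 562 = 0.00571.
Flow is from higher to lower head: from well F toward well D, i.e. toward the south.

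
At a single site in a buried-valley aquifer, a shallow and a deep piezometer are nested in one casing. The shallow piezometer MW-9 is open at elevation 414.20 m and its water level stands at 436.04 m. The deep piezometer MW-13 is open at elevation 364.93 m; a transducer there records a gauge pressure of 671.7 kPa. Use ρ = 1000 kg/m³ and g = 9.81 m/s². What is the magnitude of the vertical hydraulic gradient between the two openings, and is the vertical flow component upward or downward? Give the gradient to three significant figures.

Total head at MW-9: h = 436.04 m (water level in the standpipe).
Pressure head at MW-13: ψ = P/(ρg) = 671.7×1000 / (1000 × 9.81) = 68.47 m.
Total head at MW-13: h = z + ψ = 364.93 + 68.47 = 433.40 m.
Δh = h(MW-9) − h(MW-13) = 436.04 − 433.40 = 2.64 m.
Vertical separation Δz = 414.20 − 364.93 = 49.27 m.
|i_v| = |Δh| / Δz = 2.64 / 49.27 = 0.0536.
Head is higher in the shallow piezometer, so vertical flow is downward (recharge condition).

|i_v| ≈ 0.0536; vertical flow is downward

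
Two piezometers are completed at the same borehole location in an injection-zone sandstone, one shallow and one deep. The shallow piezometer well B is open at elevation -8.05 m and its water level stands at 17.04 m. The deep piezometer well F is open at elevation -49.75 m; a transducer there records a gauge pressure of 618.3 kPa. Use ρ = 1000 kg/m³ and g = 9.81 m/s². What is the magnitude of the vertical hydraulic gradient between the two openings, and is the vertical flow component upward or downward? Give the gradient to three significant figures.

Total head at well B: h = 17.04 m (water level in the standpipe).
Pressure head at well F: ψ = P/(ρg) = 618.3×1000 / (1000 × 9.81) = 63.03 m.
Total head at well F: h = z + ψ = -49.75 + 63.03 = 13.28 m.
Δh = h(well B) − h(well F) = 17.04 − 13.28 = 3.76 m.
Vertical separation Δz = -8.05 − (-49.75) = 41.70 m.
|i_v| = |Δh| / Δz = 3.76 / 41.70 = 0.0902.
Head is higher in the shallow piezometer, so vertical flow is downward (recharge condition).

|i_v| ≈ 0.0902; vertical flow is downward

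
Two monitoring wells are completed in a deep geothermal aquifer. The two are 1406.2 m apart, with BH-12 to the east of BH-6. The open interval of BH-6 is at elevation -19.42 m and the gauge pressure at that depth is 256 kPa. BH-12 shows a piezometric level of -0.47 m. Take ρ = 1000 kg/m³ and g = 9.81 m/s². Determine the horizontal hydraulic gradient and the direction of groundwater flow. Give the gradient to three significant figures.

i ≈ 0.00508; groundwater flows toward the east

Pressure head at BH-6: ψ = P/(ρg) = 256×1000 / (1000 × 9.81) = 26.10 m.
Total head at BH-6: h = z + ψ = -19.42 + 26.10 = 6.68 m.
Total head at BH-12: h = -0.47 m (water level in the piezometer is the total head).
Head difference: h(BH-6) − h(BH-12) = 6.68 − (-0.47) = 7.15 m.
Hydraulic gradient: i = |Δh| / L = 7.15 / 1406.2 = 0.00508.
Flow is from higher to lower head: from BH-6 toward BH-12, i.e. toward the east.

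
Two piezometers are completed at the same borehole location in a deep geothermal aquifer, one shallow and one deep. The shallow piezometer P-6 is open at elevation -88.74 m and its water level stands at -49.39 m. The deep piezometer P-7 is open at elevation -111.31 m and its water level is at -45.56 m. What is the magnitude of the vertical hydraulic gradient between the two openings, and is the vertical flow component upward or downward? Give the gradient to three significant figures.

|i_v| ≈ 0.170; vertical flow is upward

Total head at P-6: h = -49.39 m (water level in the standpipe).
Total head at P-7: h = -45.56 m.
Δh = h(P-6) − h(P-7) = -49.39 − (-45.56) = -3.83 m.
Vertical separation Δz = -88.74 − (-111.31) = 22.57 m.
|i_v| = |Δh| / Δz = 3.83 / 22.57 = 0.170.
Head is higher in the deep piezometer, so vertical flow is upward (discharge condition).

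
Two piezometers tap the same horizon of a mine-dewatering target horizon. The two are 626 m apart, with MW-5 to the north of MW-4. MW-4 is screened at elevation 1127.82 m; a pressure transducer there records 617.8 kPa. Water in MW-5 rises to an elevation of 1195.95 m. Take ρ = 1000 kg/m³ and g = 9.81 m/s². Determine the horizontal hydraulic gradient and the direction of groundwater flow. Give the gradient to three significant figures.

Pressure head at MW-4: ψ = P/(ρg) = 617.8×1000 / (1000 × 9.81) = 62.98 m.
Total head at MW-4: h = z + ψ = 1127.82 + 62.98 = 1190.80 m.
Total head at MW-5: h = 1195.95 m (water level in the piezometer is the total head).
Head difference: h(MW-4) − h(MW-5) = 1190.80 − 1195.95 = -5.15 m.
Hydraulic gradient: i = |Δh| / L = 5.15 / 626 = 0.00823.
Flow is from higher to lower head: from MW-5 toward MW-4, i.e. toward the south.

i ≈ 0.00823; groundwater flows toward the south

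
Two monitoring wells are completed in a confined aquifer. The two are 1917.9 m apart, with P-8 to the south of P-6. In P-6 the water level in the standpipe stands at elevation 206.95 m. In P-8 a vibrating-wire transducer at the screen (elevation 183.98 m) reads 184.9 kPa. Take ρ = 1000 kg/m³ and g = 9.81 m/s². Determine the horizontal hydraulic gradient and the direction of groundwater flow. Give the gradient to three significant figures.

Total head at P-6: h = 206.95 m (water level in the piezometer is the total head).
Pressure head at P-8: ψ = P/(ρg) = 184.9×1000 / (1000 × 9.81) = 18.85 m.
Total head at P-8: h = z + ψ = 183.98 + 18.85 = 202.83 m.
Head difference: h(P-6) − h(P-8) = 206.95 − 202.83 = 4.12 m.
Hydraulic gradient: i = |Δh| / L = 4.12 / 1917.9 = 0.00215.
Flow is from higher to lower head: from P-6 toward P-8, i.e. toward the south.

i ≈ 0.00215; groundwater flows toward the south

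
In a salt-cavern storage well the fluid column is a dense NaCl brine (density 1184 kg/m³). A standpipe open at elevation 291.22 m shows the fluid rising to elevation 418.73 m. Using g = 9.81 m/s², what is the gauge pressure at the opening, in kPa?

P ≈ 1480 kPa

Pressure head ψ = h − z = 418.73 − 291.22 = 127.51 m.
P = ρgψ = 1184 × 9.81 × 127.51 = 1481034 Pa ≈ 1480 kPa.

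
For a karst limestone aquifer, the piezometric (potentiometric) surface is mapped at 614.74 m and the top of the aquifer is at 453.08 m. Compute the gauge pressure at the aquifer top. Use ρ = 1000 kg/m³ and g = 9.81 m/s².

Pressure head at the aquifer top: ψ = h − z = 614.74 − 453.08 = 161.66 m.
P = ρgψ = 1000 × 9.81 × 161.66 = 1585885 Pa ≈ 1590 kPa.

P ≈ 1590 kPa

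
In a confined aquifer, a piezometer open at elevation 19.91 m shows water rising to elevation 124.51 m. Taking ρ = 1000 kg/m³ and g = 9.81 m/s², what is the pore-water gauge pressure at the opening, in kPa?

Pressure head ψ = h − z = 124.51 − 19.91 = 104.60 m.
P = ρgψ = 1000 × 9.81 × 104.60 = 1026126 Pa ≈ 1030 kPa.

P ≈ 1030 kPa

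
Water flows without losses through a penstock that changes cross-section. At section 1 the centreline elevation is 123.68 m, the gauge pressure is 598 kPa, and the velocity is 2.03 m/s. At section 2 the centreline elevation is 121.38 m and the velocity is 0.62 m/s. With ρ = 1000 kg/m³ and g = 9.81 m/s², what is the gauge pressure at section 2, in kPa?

P₂ ≈ 622 kPa

Pressure head at 1: ψ₁ = P₁/(ρg) = 598×1000 / (1000 × 9.81) = 60.96 m.
Velocity heads: v₁²/2g = 2.03²/19.62 = 0.210 m; v₂²/2g = 0.62²/19.62 = 0.020 m.
Total head H = z₁ + ψ₁ + v₁²/2g = 123.68 + 60.96 + 0.210 = 184.85 m.
ψ₂ = H − z₂ − v₂²/2g = 184.85 − 121.38 − 0.020 = 63.45 m.
P₂ = ρgψ₂ = 1000 × 9.81 × 63.45 ≈ 622 kPa.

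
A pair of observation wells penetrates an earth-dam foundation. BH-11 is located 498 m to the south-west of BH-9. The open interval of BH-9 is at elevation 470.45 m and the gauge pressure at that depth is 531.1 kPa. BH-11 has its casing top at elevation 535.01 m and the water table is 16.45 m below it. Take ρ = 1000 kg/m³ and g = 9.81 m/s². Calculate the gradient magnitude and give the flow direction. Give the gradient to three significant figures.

i ≈ 0.0121; groundwater flows toward the south-west

Pressure head at BH-9: ψ = P/(ρg) = 531.1×1000 / (1000 × 9.81) = 54.14 m.
Total head at BH-9: h = z + ψ = 470.45 + 54.14 = 524.59 m.
Total head at BH-11: h = 535.01 − 16.45 = 518.56 m.
Head difference: h(BH-9) − h(BH-11) = 524.59 − 518.56 = 6.03 m.
Hydraulic gradient: i = |Δh| / L = 6.03 / 498 = 0.0121.
Flow is from higher to lower head: from BH-9 toward BH-11, i.e. toward the south-west.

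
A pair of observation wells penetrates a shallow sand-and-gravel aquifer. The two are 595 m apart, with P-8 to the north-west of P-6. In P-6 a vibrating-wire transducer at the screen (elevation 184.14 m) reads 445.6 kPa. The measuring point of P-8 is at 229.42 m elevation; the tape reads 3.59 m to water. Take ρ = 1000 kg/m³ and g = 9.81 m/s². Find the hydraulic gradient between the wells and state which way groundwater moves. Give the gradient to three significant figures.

i ≈ 0.00627; groundwater flows toward the north-west

Pressure head at P-6: ψ = P/(ρg) = 445.6×1000 / (1000 × 9.81) = 45.42 m.
Total head at P-6: h = z + ψ = 184.14 + 45.42 = 229.56 m.
Total head at P-8: h = 229.42 − 3.59 = 225.83 m.
Head difference: h(P-6) − h(P-8) = 229.56 − 225.83 = 3.73 m.
Hydraulic gradient: i = |Δh| / L = 3.73 / 595 = 0.00627.
Flow is from higher to lower head: from P-6 toward P-8, i.e. toward the north-west.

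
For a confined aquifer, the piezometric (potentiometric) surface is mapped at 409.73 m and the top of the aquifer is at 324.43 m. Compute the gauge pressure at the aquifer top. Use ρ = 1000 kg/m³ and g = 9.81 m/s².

P ≈ 837 kPa

Pressure head at the aquifer top: ψ = h − z = 409.73 − 324.43 = 85.30 m.
P = ρgψ = 1000 × 9.81 × 85.30 = 836793 Pa ≈ 837 kPa.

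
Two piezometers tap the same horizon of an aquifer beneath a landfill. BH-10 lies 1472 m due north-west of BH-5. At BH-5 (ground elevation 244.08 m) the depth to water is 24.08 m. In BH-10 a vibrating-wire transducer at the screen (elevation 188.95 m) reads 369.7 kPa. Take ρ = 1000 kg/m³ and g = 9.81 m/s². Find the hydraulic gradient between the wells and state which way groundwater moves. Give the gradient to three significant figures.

i ≈ 0.00451; groundwater flows toward the south-east

Total head at BH-5: h = 244.08 − 24.08 = 220.00 m.
Pressure head at BH-10: ψ = P/(ρg) = 369.7×1000 / (1000 × 9.81) = 37.69 m.
Total head at BH-10: h = z + ψ = 188.95 + 37.69 = 226.64 m.
Head difference: h(BH-5) − h(BH-10) = 220.00 − 226.64 = -6.64 m.
Hydraulic gradient: i = |Δh| / L = 6.64 / 1472 = 0.00451.
Flow is from higher to lower head: from BH-10 toward BH-5, i.e. toward the south-east.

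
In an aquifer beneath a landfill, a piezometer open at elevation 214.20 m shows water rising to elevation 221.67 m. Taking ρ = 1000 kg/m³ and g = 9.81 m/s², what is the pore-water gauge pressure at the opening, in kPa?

Pressure head ψ = h − z = 221.67 − 214.20 = 7.47 m.
P = ρgψ = 1000 × 9.81 × 7.47 = 73281 Pa ≈ 73.3 kPa.

P ≈ 73.3 kPa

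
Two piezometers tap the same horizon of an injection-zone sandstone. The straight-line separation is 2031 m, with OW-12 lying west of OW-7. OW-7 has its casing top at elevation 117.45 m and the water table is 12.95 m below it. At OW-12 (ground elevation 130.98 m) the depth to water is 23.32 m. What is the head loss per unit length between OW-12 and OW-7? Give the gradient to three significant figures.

i ≈ 0.00156 m/m

Total head at OW-7: h = 117.45 − 12.95 = 104.50 m.
Total head at OW-12: h = 130.98 − 23.32 = 107.66 m.
Head difference: h(OW-7) − h(OW-12) = 104.50 − 107.66 = -3.16 m.
Hydraulic gradient: i = |Δh| / L = 3.16 / 2031 = 0.00156.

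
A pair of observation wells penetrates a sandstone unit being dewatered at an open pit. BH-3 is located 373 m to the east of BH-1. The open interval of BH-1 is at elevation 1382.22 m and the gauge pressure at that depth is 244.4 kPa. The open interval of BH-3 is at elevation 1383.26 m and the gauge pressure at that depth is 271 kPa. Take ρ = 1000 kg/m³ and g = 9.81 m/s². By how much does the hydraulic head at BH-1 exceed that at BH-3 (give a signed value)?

Δh ≈ -3.75 m

Pressure head at BH-1: ψ = P/(ρg) = 244.4×1000 / (1000 × 9.81) = 24.91 m.
Total head at BH-1: h = z + ψ = 1382.22 + 24.91 = 1407.13 m.
Pressure head at BH-3: ψ = P/(ρg) = 271×1000 / (1000 × 9.81) = 27.62 m.
Total head at BH-3: h = z + ψ = 1383.26 + 27.62 = 1410.88 m.
Head difference: h(BH-1) − h(BH-3) = 1407.13 − 1410.88 = -3.75 m.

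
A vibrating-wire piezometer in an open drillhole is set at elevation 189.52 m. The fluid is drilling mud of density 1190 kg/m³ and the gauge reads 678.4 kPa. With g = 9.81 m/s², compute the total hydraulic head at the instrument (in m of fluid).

h ≈ 247.63 m

ψ = P/(ρg) = 678.4×1000 / (1190 × 9.81) = 58.11 m.
h = z + ψ = 189.52 + 58.11 = 247.63 m.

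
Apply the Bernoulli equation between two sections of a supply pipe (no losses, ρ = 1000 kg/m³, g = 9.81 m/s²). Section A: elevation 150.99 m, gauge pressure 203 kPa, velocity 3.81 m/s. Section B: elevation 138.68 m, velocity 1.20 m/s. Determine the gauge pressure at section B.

Pressure head at A: ψ₁ = P₁/(ρg) = 203×1000 / (1000 × 9.81) = 20.69 m.
Velocity heads: v₁²/2g = 3.81²/19.62 = 0.740 m; v₂²/2g = 1.20²/19.62 = 0.073 m.
Total head H = z₁ + ψ₁ + v₁²/2g = 150.99 + 20.69 + 0.740 = 172.42 m.
ψ₂ = H − z₂ − v₂²/2g = 172.42 − 138.68 − 0.073 = 33.67 m.
P₂ = ρgψ₂ = 1000 × 9.81 × 33.67 ≈ 330 kPa.

P₂ ≈ 330 kPa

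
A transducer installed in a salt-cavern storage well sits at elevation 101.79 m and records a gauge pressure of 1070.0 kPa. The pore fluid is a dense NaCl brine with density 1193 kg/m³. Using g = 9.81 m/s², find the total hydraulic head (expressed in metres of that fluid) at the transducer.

ψ = P/(ρg) = 1070.0×1000 / (1193 × 9.81) = 91.43 m.
h = z + ψ = 101.79 + 91.43 = 193.22 m.

h ≈ 193.22 m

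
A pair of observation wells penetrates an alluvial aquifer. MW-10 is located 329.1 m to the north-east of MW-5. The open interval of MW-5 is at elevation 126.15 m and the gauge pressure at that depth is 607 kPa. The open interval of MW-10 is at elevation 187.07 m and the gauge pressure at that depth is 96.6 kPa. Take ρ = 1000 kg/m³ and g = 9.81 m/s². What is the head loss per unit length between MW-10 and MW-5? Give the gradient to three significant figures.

i ≈ 0.0270 m/m

Pressure head at MW-5: ψ = P/(ρg) = 607×1000 / (1000 × 9.81) = 61.88 m.
Total head at MW-5: h = z + ψ = 126.15 + 61.88 = 188.03 m.
Pressure head at MW-10: ψ = P/(ρg) = 96.6×1000 / (1000 × 9.81) = 9.85 m.
Total head at MW-10: h = z + ψ = 187.07 + 9.85 = 196.92 m.
Head difference: h(MW-5) − h(MW-10) = 188.03 − 196.92 = -8.89 m.
Hydraulic gradient: i = |Δh| / L = 8.89 / 329.1 = 0.0270.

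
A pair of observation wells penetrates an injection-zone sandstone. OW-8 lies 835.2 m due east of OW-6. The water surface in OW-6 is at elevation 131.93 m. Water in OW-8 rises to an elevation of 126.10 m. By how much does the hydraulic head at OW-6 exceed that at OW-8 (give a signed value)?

Total head at OW-6: h = 131.93 m (water level in the piezometer is the total head).
Total head at OW-8: h = 126.10 m (water level in the piezometer is the total head).
Head difference: h(OW-6) − h(OW-8) = 131.93 − 126.10 = 5.83 m.

Δh ≈ 5.83 m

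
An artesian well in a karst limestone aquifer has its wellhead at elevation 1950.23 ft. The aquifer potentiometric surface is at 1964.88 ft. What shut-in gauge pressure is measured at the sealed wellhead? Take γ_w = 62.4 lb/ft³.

P ≈ 6.35 psi

Head above the cap: Δh = 1964.88 − 1950.23 = 14.65 ft.
P = γΔh/144 = 62.4 × 14.65 / 144 = 6.35 psi.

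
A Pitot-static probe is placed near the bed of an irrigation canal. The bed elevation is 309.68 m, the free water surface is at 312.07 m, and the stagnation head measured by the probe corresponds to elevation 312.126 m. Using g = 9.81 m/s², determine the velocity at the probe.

Near the bed, under hydrostatic conditions, the piezometric head (z + ψ) equals the free-surface elevation, 312.07 m.
Velocity head = total − piezometric = 312.126 − 312.07 = 0.056 m.
v = √(2g·h_v) = √(2 × 9.81 × 0.056) = 1.05 m/s.

v ≈ 1.05 m/s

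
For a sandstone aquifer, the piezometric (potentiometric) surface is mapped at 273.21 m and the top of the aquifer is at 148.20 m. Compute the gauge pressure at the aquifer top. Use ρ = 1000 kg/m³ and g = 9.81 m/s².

Pressure head at the aquifer top: ψ = h − z = 273.21 − 148.20 = 125.01 m.
P = ρgψ = 1000 × 9.81 × 125.01 = 1226348 Pa ≈ 1230 kPa.

P ≈ 1230 kPa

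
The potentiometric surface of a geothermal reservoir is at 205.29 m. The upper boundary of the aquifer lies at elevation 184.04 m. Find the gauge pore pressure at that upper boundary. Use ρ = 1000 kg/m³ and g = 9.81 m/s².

P ≈ 208 kPa

Pressure head at the aquifer top: ψ = h − z = 205.29 − 184.04 = 21.25 m.
P = ρgψ = 1000 × 9.81 × 21.25 = 208462 Pa ≈ 208 kPa.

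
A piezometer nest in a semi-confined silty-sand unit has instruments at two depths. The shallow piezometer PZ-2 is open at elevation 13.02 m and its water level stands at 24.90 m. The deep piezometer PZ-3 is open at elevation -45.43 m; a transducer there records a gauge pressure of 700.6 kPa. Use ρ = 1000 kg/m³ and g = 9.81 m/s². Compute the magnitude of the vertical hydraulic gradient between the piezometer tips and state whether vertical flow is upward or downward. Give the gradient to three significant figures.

Total head at PZ-2: h = 24.90 m (water level in the standpipe).
Pressure head at PZ-3: ψ = P/(ρg) = 700.6×1000 / (1000 × 9.81) = 71.42 m.
Total head at PZ-3: h = z + ψ = -45.43 + 71.42 = 25.99 m.
Δh = h(PZ-2) − h(PZ-3) = 24.90 − 25.99 = -1.09 m.
Vertical separation Δz = 13.02 − (-45.43) = 58.45 m.
|i_v| = |Δh| / Δz = 1.09 / 58.45 = 0.0186.
Head is higher in the deep piezometer, so vertical flow is upward (discharge condition).

|i_v| ≈ 0.0186; vertical flow is upward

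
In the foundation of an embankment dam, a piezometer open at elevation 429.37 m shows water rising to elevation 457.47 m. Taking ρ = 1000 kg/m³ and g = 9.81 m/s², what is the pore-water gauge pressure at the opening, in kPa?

P ≈ 276 kPa

Pressure head ψ = h − z = 457.47 − 429.37 = 28.10 m.
P = ρgψ = 1000 × 9.81 × 28.10 = 275661 Pa ≈ 276 kPa.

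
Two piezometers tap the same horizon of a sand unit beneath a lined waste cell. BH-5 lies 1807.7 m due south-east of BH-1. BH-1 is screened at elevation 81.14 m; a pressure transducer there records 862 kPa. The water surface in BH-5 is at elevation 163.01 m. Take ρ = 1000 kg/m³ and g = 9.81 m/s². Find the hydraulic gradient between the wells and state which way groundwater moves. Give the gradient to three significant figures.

i ≈ 0.00332; groundwater flows toward the south-east

Pressure head at BH-1: ψ = P/(ρg) = 862×1000 / (1000 × 9.81) = 87.87 m.
Total head at BH-1: h = z + ψ = 81.14 + 87.87 = 169.01 m.
Total head at BH-5: h = 163.01 m (water level in the piezometer is the total head).
Head difference: h(BH-1) − h(BH-5) = 169.01 − 163.01 = 6.00 m.
Hydraulic gradient: i = |Δh| / L = 6.00 / 1807.7 = 0.00332.
Flow is from higher to lower head: from BH-1 toward BH-5, i.e. toward the south-east.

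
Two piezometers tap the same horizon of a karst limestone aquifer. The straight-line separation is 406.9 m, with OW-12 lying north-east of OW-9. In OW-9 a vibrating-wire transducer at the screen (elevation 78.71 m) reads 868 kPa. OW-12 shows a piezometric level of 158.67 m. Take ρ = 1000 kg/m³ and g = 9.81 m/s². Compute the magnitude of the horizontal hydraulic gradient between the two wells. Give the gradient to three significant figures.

i ≈ 0.0209

Pressure head at OW-9: ψ = P/(ρg) = 868×1000 / (1000 × 9.81) = 88.48 m.
Total head at OW-9: h = z + ψ = 78.71 + 88.48 = 167.19 m.
Total head at OW-12: h = 158.67 m (water level in the piezometer is the total head).
Head difference: h(OW-9) − h(OW-12) = 167.19 − 158.67 = 8.52 m.
Hydraulic gradient: i = |Δh| / L = 8.52 / 406.9 = 0.0209.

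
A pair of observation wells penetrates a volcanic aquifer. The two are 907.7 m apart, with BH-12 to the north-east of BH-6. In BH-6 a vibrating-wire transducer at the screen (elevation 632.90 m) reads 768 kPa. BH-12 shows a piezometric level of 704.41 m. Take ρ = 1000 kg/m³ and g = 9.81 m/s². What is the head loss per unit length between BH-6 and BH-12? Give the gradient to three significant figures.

Pressure head at BH-6: ψ = P/(ρg) = 768×1000 / (1000 × 9.81) = 78.29 m.
Total head at BH-6: h = z + ψ = 632.90 + 78.29 = 711.19 m.
Total head at BH-12: h = 704.41 m (water level in the piezometer is the total head).
Head difference: h(BH-6) − h(BH-12) = 711.19 − 704.41 = 6.78 m.
Hydraulic gradient: i = |Δh| / L = 6.78 / 907.7 = 0.00747.

i ≈ 0.00747 m/m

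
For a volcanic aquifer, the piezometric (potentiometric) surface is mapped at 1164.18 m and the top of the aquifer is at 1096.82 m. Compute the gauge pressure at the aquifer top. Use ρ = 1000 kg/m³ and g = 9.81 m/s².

Pressure head at the aquifer top: ψ = h − z = 1164.18 − 1096.82 = 67.36 m.
P = ρgψ = 1000 × 9.81 × 67.36 = 660802 Pa ≈ 661 kPa.

P ≈ 661 kPa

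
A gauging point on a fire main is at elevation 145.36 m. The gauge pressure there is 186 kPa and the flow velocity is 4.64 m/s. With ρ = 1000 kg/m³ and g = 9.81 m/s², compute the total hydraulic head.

Pressure head ψ = P/(ρg) = 186×1000 / (1000 × 9.81) = 18.96 m.
Velocity head = v²/(2g) = 4.64² / (2 × 9.81) = 1.097 m.
h = z + ψ + v²/(2g) = 145.36 + 18.96 + 1.097 = 165.42 m.

h ≈ 165.42 m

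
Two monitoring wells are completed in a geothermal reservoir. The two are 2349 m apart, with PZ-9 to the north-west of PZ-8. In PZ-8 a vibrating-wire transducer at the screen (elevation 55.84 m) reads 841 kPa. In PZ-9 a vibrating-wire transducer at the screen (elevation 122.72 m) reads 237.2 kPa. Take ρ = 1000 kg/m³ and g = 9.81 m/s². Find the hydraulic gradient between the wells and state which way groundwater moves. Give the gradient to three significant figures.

i ≈ 0.00227; groundwater flows toward the south-east

Pressure head at PZ-8: ψ = P/(ρg) = 841×1000 / (1000 × 9.81) = 85.73 m.
Total head at PZ-8: h = z + ψ = 55.84 + 85.73 = 141.57 m.
Pressure head at PZ-9: ψ = P/(ρg) = 237.2×1000 / (1000 × 9.81) = 24.18 m.
Total head at PZ-9: h = z + ψ = 122.72 + 24.18 = 146.90 m.
Head difference: h(PZ-8) − h(PZ-9) = 141.57 − 146.90 = -5.33 m.
Hydraulic gradient: i = |Δh| / L = 5.33 / 2349 = 0.00227.
Flow is from higher to lower head: from PZ-9 toward PZ-8, i.e. toward the south-east.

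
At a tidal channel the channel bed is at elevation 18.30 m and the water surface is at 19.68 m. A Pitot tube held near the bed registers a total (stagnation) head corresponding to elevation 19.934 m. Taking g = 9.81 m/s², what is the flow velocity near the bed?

v ≈ 2.23 m/s

Near the bed, under hydrostatic conditions, the piezometric head (z + ψ) equals the free-surface elevation, 19.68 m.
Velocity head = total − piezometric = 19.934 − 19.68 = 0.254 m.
v = √(2g·h_v) = √(2 × 9.81 × 0.254) = 2.23 m/s.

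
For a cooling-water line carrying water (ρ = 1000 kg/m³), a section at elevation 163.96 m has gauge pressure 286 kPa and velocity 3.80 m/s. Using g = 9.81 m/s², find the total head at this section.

h ≈ 193.85 m

Pressure head ψ = P/(ρg) = 286×1000 / (1000 × 9.81) = 29.15 m.
Velocity head = v²/(2g) = 3.80² / (2 × 9.81) = 0.736 m.
h = z + ψ + v²/(2g) = 163.96 + 29.15 + 0.736 = 193.85 m.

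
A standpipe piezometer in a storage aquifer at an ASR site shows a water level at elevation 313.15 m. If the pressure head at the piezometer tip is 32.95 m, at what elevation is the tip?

z ≈ 280.20 m

z = h − ψ = 313.15 − 32.95 = 280.20 m.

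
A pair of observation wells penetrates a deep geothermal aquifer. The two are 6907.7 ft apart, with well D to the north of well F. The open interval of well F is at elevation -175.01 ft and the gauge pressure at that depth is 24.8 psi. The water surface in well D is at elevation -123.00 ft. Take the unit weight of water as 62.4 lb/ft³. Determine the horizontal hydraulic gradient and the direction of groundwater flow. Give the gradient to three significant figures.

Pressure head at well F: ψ = 144·P/γ = 144 × 24.8 / 62.4 = 57.23 ft.
Total head at well F: h = z + ψ = -175.01 + 57.23 = -117.78 ft.
Total head at well D: h = -123.00 ft (water level in the piezometer is the total head).
Head difference: h(well F) − h(well D) = -117.78 − (-123.00) = 5.22 ft.
Hydraulic gradient: i = |Δh| / L = 5.22 / 6907.7 = 0.000756.
Flow is from higher to lower head: from well F toward well D, i.e. toward the north.

i ≈ 0.000756; groundwater flows toward the north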